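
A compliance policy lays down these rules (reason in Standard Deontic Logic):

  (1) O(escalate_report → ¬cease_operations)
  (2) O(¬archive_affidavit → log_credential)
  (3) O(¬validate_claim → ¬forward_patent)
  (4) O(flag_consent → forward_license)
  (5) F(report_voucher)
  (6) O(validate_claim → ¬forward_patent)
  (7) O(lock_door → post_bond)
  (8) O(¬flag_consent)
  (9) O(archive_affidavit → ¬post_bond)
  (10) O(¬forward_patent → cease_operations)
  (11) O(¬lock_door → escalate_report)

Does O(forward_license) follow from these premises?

Premise 4 is O(flag_consent → forward_license), but O(flag_consent) is not derivable from the premises, so it does not yield O(forward_license).
No other premise forces O(forward_license). An ideal world satisfying every premise can still have forward_license false, so O(forward_license) is not derivable.

No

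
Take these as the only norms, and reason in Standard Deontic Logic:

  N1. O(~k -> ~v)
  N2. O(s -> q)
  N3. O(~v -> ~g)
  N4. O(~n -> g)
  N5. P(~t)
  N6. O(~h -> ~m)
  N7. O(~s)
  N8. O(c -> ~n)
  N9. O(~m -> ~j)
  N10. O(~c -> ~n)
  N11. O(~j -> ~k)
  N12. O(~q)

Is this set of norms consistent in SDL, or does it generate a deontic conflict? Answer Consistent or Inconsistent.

Consistent

Premise 2 is O(s -> q), but O(s) is not derivable from the premises, so it does not yield O(q).
So O(q) is not derivable, and the apparent clash with O(~q) does not arise.
A world satisfying every obligation exists (e.g. c=false, g=true, h=true, j=true, k=true, m=true, n=false, q=false, s=false, t=false, v=true); no atom is both obligatory and forbidden, so the set is consistent.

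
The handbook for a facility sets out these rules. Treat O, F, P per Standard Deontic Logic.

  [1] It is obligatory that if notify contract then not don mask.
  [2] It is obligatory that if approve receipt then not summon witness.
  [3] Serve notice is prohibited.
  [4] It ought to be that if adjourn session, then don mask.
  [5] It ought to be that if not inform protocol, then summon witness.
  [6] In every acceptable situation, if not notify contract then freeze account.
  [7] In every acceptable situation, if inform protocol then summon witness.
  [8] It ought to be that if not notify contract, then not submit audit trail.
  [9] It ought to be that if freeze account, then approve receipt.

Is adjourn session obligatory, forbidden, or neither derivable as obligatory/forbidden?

By case analysis on inform_protocol: premise 7 gives O(inform_protocol → summon_witness) and premise 5 gives O(¬inform_protocol → summon_witness), so O(summon_witness) either way.
Premise 2 is O(approve_receipt → ¬summon_witness); contrapositively O(summon_witness → ¬approve_receipt). Since O(summon_witness) holds, K gives O(¬approve_receipt).
Premise 9, O(freeze_account → approve_receipt), contraposes to O(¬approve_receipt → ¬freeze_account); with O(¬approve_receipt) we get O(¬freeze_account).
Premise 6, O(¬notify_contract → freeze_account), contraposes to O(¬freeze_account → notify_contract); with O(¬freeze_account) we get O(notify_contract).
Premise 1 is O(notify_contract → ¬don_mask); since O(notify_contract), deontic closure gives O(¬don_mask).
Premise 4, O(adjourn_session → don_mask), contraposes to O(¬don_mask → ¬adjourn_session); with O(¬don_mask) we get O(¬adjourn_session).
Premises 3, 8 do not contribute to this derivation.
Thus O(¬adjourn_session), which is F(adjourn_session): adjourn_session is forbidden.

Forbidden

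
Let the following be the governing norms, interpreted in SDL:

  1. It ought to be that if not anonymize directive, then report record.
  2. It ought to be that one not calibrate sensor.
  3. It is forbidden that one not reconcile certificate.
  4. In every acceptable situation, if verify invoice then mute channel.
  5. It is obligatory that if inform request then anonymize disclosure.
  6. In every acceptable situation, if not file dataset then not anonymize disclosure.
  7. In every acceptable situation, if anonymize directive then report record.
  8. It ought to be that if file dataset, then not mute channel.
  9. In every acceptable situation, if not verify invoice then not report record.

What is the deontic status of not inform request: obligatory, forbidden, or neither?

Obligatory

By case analysis on anonymize_directive: premise 7 gives O(anonymize_directive → report_record) and premise 1 gives O(¬anonymize_directive → report_record), so O(report_record) either way.
Premise 9, O(¬verify_invoice → ¬report_record), contraposes to O(report_record → verify_invoice); with O(report_record) we get O(verify_invoice).
From O(verify_invoice) and premise 4, O(verify_invoice → mute_channel), we obtain O(mute_channel).
Premise 8, O(file_dataset → ¬mute_channel), contraposes to O(mute_channel → ¬file_dataset); with O(mute_channel) we get O(¬file_dataset).
With premise 6, O(¬file_dataset → ¬anonymize_disclosure), the K-axiom yields O(¬anonymize_disclosure).
The contrapositive of premise 5 (O(inform_request → anonymize_disclosure)) is O(¬anonymize_disclosure → ¬inform_request), and O(¬anonymize_disclosure) is already established, so O(¬inform_request).
Premises 2, 3 do not contribute to this derivation.
Hence ¬inform_request is obligatory.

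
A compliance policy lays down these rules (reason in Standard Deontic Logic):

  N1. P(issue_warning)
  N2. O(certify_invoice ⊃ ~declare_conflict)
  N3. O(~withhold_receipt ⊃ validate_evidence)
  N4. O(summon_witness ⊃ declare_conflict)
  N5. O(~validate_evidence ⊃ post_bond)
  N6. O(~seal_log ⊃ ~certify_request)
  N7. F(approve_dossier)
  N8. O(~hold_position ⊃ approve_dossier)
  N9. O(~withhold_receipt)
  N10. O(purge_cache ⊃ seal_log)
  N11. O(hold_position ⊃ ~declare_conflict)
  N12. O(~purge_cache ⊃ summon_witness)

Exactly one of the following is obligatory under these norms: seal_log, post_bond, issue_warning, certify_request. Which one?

seal_log

Premise 7, F(approve_dossier), is equivalent to O(~approve_dossier).
The contrapositive of premise 8 (O(~hold_position ⊃ approve_dossier)) is O(~approve_dossier ⊃ hold_position), and O(~approve_dossier) is already established, so O(hold_position).
With premise 11, O(hold_position ⊃ ~declare_conflict), the K-axiom yields O(~declare_conflict).
The contrapositive of premise 4 (O(summon_witness ⊃ declare_conflict)) is O(~declare_conflict ⊃ ~summon_witness), and O(~declare_conflict) is already established, so O(~summon_witness).
Premise 12, O(~purge_cache ⊃ summon_witness), contraposes to O(~summon_witness ⊃ purge_cache); with O(~summon_witness) we get O(purge_cache).
With premise 10, O(purge_cache ⊃ seal_log), the K-axiom yields O(seal_log).
So O(seal_log) holds — seal_log is obligatory. None of the other listed options is made obligatory by any chain of premises.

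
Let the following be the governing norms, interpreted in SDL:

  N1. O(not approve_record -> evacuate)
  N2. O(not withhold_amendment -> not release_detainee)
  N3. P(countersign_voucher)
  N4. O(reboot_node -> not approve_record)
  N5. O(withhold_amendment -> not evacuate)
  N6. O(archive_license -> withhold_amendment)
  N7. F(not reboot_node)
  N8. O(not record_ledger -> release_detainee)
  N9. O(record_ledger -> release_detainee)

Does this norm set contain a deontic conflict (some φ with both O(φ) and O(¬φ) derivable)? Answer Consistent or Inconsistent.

Premises 8 and 9 cover both cases: O(not record_ledger -> release_detainee) and O(record_ledger -> release_detainee). Since not record_ledger ∨ record_ledger is a tautology, O(release_detainee) follows.
Premise 2, O(not withhold_amendment -> not release_detainee), contraposes to O(release_detainee -> withhold_amendment); with O(release_detainee) we get O(withhold_amendment).
With premise 5, O(withhold_amendment -> not evacuate), the K-axiom yields O(not evacuate).
Premise 1, O(not approve_record -> evacuate), contraposes to O(not evacuate -> approve_record); with O(not evacuate) we get O(approve_record).
Premise 4, O(reboot_node -> not approve_record), contraposes to O(approve_record -> not reboot_node); with O(approve_record) we get O(not reboot_node).
But premise 7, F(not reboot_node), means O(reboot_node).
We now have both O(not reboot_node) and O(reboot_node) — reboot_node is simultaneously obligatory and forbidden, violating the D-axiom.

Inconsistent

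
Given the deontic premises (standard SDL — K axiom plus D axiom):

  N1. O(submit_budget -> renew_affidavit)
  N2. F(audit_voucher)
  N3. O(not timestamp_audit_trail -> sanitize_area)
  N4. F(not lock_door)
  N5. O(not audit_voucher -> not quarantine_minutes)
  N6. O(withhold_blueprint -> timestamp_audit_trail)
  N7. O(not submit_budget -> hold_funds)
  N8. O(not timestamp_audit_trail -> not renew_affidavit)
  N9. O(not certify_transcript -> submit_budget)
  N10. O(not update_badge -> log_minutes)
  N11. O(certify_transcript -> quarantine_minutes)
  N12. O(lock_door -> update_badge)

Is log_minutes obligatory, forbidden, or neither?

Premise 10 is O(not update_badge -> log_minutes), but O(not update_badge) is not derivable from the premises, so it does not yield O(log_minutes).
No premise or chain of K-axiom applications forces O(log_minutes), and none forces O(not log_minutes). So log_minutes is neither obligatory nor forbidden under these norms.

Neither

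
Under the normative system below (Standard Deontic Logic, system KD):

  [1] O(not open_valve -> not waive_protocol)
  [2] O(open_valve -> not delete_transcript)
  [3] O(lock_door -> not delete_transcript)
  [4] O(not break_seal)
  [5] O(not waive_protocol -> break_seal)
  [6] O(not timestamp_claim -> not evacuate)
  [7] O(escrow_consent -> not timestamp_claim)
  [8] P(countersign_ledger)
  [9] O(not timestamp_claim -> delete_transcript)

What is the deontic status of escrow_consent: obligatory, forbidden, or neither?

Forbidden

Premise 4 states O(not break_seal) outright.
The contrapositive of premise 5 (O(not waive_protocol -> break_seal)) is O(not break_seal -> waive_protocol), and O(not break_seal) is already established, so O(waive_protocol).
Premise 1 is O(not open_valve -> not waive_protocol); contrapositively O(waive_protocol -> open_valve). Since O(waive_protocol) holds, K gives O(open_valve).
Applying K to premise 2 (O(open_valve -> not delete_transcript)) and O(open_valve) yields O(not delete_transcript).
Premise 9 is O(not timestamp_claim -> delete_transcript); contrapositively O(not delete_transcript -> timestamp_claim). Since O(not delete_transcript) holds, K gives O(timestamp_claim).
Premise 7 is O(escrow_consent -> not timestamp_claim); contrapositively O(timestamp_claim -> not escrow_consent). Since O(timestamp_claim) holds, K gives O(not escrow_consent).
Premises 3, 6, 8 do not contribute to this derivation.
Thus O(not escrow_consent), which is F(escrow_consent): escrow_consent is forbidden.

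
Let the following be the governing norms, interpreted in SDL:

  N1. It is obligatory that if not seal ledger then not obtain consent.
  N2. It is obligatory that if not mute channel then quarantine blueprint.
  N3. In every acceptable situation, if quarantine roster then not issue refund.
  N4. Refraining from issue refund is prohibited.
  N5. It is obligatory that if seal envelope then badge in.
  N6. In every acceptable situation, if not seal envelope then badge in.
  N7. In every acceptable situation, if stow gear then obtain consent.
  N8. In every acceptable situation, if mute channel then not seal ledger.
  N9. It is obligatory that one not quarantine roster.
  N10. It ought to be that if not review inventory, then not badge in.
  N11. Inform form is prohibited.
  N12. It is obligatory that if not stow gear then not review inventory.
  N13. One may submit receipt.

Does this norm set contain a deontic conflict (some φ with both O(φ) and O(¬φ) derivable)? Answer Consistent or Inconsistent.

Premise 3 is O(quarantine_roster → ¬issue_refund), but O(quarantine_roster) is not derivable from the premises, so it does not yield O(¬issue_refund).
So O(¬issue_refund) is not derivable, and the apparent clash with O(issue_refund) does not arise.
A world satisfying every obligation exists (e.g. badge_in=true, inform_form=false, issue_refund=true, mute_channel=false, obtain_consent=true, quarantine_blueprint=true, quarantine_roster=false, review_inventory=true, seal_envelope=false, seal_ledger=true, stow_gear=true, submit_receipt=false); no atom is both obligatory and forbidden, so the set is consistent.

Consistent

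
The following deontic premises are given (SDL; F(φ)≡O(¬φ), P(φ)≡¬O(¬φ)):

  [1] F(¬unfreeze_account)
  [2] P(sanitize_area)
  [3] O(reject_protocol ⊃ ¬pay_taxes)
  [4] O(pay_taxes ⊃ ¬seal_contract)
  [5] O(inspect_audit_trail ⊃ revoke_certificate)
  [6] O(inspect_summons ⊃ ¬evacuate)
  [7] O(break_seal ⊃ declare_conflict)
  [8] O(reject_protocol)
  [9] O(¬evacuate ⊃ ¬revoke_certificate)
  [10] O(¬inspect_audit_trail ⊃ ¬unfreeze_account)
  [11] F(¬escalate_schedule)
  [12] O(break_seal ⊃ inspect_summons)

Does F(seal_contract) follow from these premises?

No

Premise 4 is O(pay_taxes ⊃ ¬seal_contract), but O(pay_taxes) is not derivable from the premises, so it does not yield O(¬seal_contract).
No other premise forces O(¬seal_contract). An ideal world satisfying every premise can still have seal_contract true, so F(seal_contract) is not derivable.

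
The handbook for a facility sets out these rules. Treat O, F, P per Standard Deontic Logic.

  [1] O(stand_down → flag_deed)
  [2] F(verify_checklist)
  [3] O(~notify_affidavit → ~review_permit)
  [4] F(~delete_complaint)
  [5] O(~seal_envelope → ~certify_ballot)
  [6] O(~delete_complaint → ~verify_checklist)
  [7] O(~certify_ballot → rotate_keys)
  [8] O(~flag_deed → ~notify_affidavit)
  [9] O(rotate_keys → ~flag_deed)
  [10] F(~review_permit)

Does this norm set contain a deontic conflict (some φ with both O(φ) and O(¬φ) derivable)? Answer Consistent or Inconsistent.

Consistent

Premise 6 is O(~delete_complaint → ~verify_checklist); even if O(~verify_checklist) held, inferring O(~delete_complaint) would be affirming the consequent — invalid.
So O(~delete_complaint) is not derivable, and the apparent clash with O(delete_complaint) does not arise.
A world satisfying every obligation exists (e.g. certify_ballot=true, delete_complaint=true, flag_deed=true, notify_affidavit=true, review_permit=true, rotate_keys=false, seal_envelope=true, stand_down=false, verify_checklist=false); no atom is both obligatory and forbidden, so the set is consistent.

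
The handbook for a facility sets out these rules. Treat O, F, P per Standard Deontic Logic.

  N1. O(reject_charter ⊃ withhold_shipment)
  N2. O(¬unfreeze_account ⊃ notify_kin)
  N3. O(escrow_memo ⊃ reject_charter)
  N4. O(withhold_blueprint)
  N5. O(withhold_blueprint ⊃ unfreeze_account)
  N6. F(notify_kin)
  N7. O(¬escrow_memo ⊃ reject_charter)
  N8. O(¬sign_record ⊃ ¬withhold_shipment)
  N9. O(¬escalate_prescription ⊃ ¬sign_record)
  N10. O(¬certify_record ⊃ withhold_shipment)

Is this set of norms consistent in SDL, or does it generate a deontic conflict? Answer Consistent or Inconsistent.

Consistent

Premise 2 is O(¬unfreeze_account ⊃ notify_kin), but O(¬unfreeze_account) is not derivable from the premises, so it does not yield O(notify_kin).
So O(notify_kin) is not derivable, and the apparent clash with O(¬notify_kin) does not arise.
A world satisfying every obligation exists (e.g. certify_record=false, escalate_prescription=true, escrow_memo=false, notify_kin=false, reject_charter=true, sign_record=true, unfreeze_account=true, withhold_blueprint=true, withhold_shipment=true); no atom is both obligatory and forbidden, so the set is consistent.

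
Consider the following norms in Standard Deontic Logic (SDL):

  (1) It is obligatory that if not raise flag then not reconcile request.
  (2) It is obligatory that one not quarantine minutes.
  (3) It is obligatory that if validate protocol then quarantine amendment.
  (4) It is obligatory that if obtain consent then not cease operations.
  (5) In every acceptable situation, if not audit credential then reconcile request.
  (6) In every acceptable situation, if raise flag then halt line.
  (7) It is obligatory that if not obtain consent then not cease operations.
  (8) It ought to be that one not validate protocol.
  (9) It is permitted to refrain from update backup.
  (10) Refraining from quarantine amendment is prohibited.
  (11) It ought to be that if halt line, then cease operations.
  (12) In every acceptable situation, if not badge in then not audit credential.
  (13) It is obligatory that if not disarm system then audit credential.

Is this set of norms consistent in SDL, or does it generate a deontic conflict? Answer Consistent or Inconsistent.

Premise 3 is O(validate_protocol → quarantine_amendment); even if O(quarantine_amendment) held, inferring O(validate_protocol) would be affirming the consequent — invalid.
So O(validate_protocol) is not derivable, and the apparent clash with O(¬validate_protocol) does not arise.
A world satisfying every obligation exists (e.g. audit_credential=true, badge_in=true, cease_operations=false, disarm_system=false, halt_line=false, obtain_consent=false, quarantine_amendment=true, quarantine_minutes=false, raise_flag=false, reconcile_request=false, update_backup=false, validate_protocol=false); no atom is both obligatory and forbidden, so the set is consistent.

Consistent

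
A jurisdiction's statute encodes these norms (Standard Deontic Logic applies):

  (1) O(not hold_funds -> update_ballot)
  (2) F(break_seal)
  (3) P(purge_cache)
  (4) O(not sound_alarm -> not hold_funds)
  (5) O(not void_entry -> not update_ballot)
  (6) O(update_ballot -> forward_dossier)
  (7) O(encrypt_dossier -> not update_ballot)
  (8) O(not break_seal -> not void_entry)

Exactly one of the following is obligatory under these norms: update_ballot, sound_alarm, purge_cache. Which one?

sound_alarm

F(break_seal) at premise 2 means O(not break_seal).
Premise 8 is O(not break_seal -> not void_entry); since O(not break_seal), deontic closure gives O(not void_entry).
Premise 5 is O(not void_entry -> not update_ballot); since O(not void_entry), deontic closure gives O(not update_ballot).
Premise 1 is O(not hold_funds -> update_ballot); contrapositively O(not update_ballot -> hold_funds). Since O(not update_ballot) holds, K gives O(hold_funds).
The contrapositive of premise 4 (O(not sound_alarm -> not hold_funds)) is O(hold_funds -> sound_alarm), and O(hold_funds) is already established, so O(sound_alarm).
So O(sound_alarm) holds — sound_alarm is obligatory. None of the other listed options is made obligatory by any chain of premises.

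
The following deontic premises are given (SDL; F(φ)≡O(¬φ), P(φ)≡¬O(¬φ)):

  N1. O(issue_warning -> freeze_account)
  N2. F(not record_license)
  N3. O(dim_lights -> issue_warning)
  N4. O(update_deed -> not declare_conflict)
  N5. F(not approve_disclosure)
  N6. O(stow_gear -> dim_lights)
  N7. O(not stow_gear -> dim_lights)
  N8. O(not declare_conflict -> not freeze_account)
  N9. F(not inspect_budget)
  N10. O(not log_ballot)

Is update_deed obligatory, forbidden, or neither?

Forbidden

Premises 7 and 6 are O(not stow_gear -> dim_lights) and O(stow_gear -> dim_lights); every ideal world satisfies not stow_gear or stow_gear, so in either case dim_lights holds — hence O(dim_lights).
Applying K to premise 3 (O(dim_lights -> issue_warning)) and O(dim_lights) yields O(issue_warning).
With premise 1, O(issue_warning -> freeze_account), the K-axiom yields O(freeze_account).
The contrapositive of premise 8 (O(not declare_conflict -> not freeze_account)) is O(freeze_account -> declare_conflict), and O(freeze_account) is already established, so O(declare_conflict).
The contrapositive of premise 4 (O(update_deed -> not declare_conflict)) is O(declare_conflict -> not update_deed), and O(declare_conflict) is already established, so O(not update_deed).
Premises 2, 5, 9, 10 do not contribute to this derivation.
Thus O(not update_deed), which is F(update_deed): update_deed is forbidden.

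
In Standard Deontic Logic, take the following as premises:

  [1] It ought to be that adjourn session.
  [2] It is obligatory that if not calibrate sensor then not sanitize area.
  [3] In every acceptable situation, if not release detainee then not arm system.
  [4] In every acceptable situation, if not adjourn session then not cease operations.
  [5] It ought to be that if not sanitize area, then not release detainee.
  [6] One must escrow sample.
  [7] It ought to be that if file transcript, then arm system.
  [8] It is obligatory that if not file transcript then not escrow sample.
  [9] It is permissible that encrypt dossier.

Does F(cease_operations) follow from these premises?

Premise 4 is O(¬adjourn_session → ¬cease_operations), but O(¬adjourn_session) is not derivable from the premises, so it does not yield O(¬cease_operations).
No other premise forces O(¬cease_operations). An ideal world satisfying every premise can still have cease_operations true, so F(cease_operations) is not derivable.

No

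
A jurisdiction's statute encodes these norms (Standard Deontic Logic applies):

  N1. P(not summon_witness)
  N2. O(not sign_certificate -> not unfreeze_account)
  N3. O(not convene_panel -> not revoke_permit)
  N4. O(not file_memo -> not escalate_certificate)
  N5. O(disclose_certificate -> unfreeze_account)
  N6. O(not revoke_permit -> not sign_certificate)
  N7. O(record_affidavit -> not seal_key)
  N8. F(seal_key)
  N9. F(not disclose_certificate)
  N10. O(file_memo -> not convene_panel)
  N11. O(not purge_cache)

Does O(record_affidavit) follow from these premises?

Premise 7 is O(record_affidavit -> not seal_key); even if O(not seal_key) held, inferring O(record_affidavit) would be affirming the consequent — invalid.
No other premise forces O(record_affidavit). An ideal world satisfying every premise can still have record_affidavit false, so O(record_affidavit) is not derivable.

No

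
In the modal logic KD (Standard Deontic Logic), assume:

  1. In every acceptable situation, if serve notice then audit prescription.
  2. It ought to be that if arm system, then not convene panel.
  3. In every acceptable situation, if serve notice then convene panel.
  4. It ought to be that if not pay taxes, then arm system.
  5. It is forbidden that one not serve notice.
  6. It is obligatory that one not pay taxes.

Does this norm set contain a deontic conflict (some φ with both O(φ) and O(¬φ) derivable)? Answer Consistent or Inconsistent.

Inconsistent

Premise 6 states O(¬pay_taxes) outright.
With premise 4, O(¬pay_taxes → arm_system), the K-axiom yields O(arm_system).
From O(arm_system) and premise 2, O(arm_system → ¬convene_panel), we obtain O(¬convene_panel).
Premise 3, O(serve_notice → convene_panel), contraposes to O(¬convene_panel → ¬serve_notice); with O(¬convene_panel) we get O(¬serve_notice).
But premise 5, F(¬serve_notice), means O(serve_notice).
We now have both O(¬serve_notice) and O(serve_notice) — serve_notice is simultaneously obligatory and forbidden, violating the D-axiom.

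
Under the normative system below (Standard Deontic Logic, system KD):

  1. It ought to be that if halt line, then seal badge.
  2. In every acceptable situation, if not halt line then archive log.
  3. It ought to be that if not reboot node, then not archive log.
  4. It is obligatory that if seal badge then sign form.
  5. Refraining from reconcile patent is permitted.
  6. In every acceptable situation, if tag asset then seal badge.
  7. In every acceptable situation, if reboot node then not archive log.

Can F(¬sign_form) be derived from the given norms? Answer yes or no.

Yes

Premises 7 and 3 are O(reboot_node → ¬archive_log) and O(¬reboot_node → ¬archive_log); every ideal world satisfies reboot_node or ¬reboot_node, so in either case ¬archive_log holds — hence O(¬archive_log).
The contrapositive of premise 2 (O(¬halt_line → archive_log)) is O(¬archive_log → halt_line), and O(¬archive_log) is already established, so O(halt_line).
With premise 1, O(halt_line → seal_badge), the K-axiom yields O(seal_badge).
With premise 4, O(seal_badge → sign_form), the K-axiom yields O(sign_form).
Premises 5, 6 do not contribute to this derivation.
So O(sign_form) holds, i.e. F(¬sign_form). The claim follows.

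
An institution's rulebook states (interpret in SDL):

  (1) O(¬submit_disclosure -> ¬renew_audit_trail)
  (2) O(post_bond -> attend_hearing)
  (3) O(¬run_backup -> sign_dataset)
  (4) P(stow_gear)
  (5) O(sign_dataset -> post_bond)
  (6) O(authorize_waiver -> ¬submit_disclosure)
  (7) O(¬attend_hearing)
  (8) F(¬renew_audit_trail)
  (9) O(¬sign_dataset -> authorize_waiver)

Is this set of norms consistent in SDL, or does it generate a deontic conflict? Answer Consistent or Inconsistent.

Inconsistent

F(¬renew_audit_trail) at premise 8 means O(renew_audit_trail).
Premise 1 is O(¬submit_disclosure -> ¬renew_audit_trail); contrapositively O(renew_audit_trail -> submit_disclosure). Since O(renew_audit_trail) holds, K gives O(submit_disclosure).
Premise 6 is O(authorize_waiver -> ¬submit_disclosure); contrapositively O(submit_disclosure -> ¬authorize_waiver). Since O(submit_disclosure) holds, K gives O(¬authorize_waiver).
Premise 9, O(¬sign_dataset -> authorize_waiver), contraposes to O(¬authorize_waiver -> sign_dataset); with O(¬authorize_waiver) we get O(sign_dataset).
Premise 5 is O(sign_dataset -> post_bond); since O(sign_dataset), deontic closure gives O(post_bond).
Applying K to premise 2 (O(post_bond -> attend_hearing)) and O(post_bond) yields O(attend_hearing).
But premise 7 directly asserts O(¬attend_hearing).
We now have both O(attend_hearing) and O(¬attend_hearing) — attend_hearing is simultaneously obligatory and forbidden, violating the D-axiom.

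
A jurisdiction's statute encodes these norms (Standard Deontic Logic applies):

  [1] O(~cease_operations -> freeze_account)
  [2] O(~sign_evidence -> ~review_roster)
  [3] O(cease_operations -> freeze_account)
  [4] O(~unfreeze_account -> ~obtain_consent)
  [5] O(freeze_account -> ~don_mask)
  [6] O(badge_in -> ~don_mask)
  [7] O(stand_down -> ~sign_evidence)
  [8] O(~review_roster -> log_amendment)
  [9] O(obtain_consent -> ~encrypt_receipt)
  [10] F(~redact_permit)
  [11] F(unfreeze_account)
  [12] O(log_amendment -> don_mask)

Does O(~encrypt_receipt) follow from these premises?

Premise 9 is O(obtain_consent -> ~encrypt_receipt), but O(obtain_consent) is not derivable from the premises, so it does not yield O(~encrypt_receipt).
No other premise forces O(~encrypt_receipt). An ideal world satisfying every premise can still have ~encrypt_receipt false, so O(~encrypt_receipt) is not derivable.

No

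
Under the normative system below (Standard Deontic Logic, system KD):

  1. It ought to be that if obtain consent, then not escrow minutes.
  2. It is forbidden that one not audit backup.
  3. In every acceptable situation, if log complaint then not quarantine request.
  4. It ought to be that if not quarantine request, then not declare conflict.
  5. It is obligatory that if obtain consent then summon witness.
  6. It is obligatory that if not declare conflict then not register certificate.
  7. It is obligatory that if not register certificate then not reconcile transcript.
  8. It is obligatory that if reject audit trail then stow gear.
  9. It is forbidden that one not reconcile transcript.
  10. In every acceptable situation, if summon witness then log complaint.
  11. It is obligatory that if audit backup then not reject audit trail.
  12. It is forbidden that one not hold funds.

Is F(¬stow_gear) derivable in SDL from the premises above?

No

Premise 8 is O(reject_audit_trail → stow_gear), but O(reject_audit_trail) is not derivable from the premises, so it does not yield O(stow_gear).
No other premise forces O(stow_gear). An ideal world satisfying every premise can still have ¬stow_gear true, so F(¬stow_gear) is not derivable.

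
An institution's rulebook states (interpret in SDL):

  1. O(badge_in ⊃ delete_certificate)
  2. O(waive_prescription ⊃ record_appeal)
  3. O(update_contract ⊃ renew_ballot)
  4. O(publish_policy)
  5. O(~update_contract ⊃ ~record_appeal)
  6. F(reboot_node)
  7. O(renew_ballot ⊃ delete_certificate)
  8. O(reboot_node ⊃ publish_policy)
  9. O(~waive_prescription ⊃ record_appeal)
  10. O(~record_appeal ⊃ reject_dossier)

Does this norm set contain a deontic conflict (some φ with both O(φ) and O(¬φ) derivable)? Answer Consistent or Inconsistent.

Consistent

Premise 8 is O(reboot_node ⊃ publish_policy); even if O(publish_policy) held, inferring O(reboot_node) would be affirming the consequent — invalid.
So O(reboot_node) is not derivable, and the apparent clash with O(~reboot_node) does not arise.
A world satisfying every obligation exists (e.g. badge_in=false, delete_certificate=true, publish_policy=true, reboot_node=false, record_appeal=true, reject_dossier=false, renew_ballot=true, update_contract=true, waive_prescription=false); no atom is both obligatory and forbidden, so the set is consistent.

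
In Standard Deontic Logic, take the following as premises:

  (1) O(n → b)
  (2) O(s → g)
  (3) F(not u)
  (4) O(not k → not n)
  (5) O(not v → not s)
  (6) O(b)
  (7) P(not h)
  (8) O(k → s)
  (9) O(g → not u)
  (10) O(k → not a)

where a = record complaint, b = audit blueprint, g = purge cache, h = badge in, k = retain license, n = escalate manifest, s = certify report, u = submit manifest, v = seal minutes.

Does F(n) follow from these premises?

F(not u) at premise 3 means O(u).
The contrapositive of premise 9 (O(g → not u)) is O(u → not g), and O(u) is already established, so O(not g).
Premise 2 is O(s → g); contrapositively O(not g → not s). Since O(not g) holds, K gives O(not s).
Premise 8, O(k → s), contraposes to O(not s → not k); with O(not s) we get O(not k).
Applying K to premise 4 (O(not k → not n)) and O(not k) yields O(not n).
Premises 1, 5, 6, 7, 10 do not contribute to this derivation.
So O(not n) holds, i.e. F(n). The claim follows.

Yes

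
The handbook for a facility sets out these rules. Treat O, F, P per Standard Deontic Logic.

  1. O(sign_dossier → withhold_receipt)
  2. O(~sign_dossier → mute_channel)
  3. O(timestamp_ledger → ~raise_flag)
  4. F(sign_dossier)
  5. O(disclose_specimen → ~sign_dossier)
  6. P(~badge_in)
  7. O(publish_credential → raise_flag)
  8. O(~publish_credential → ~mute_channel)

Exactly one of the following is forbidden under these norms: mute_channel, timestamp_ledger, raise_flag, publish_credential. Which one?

timestamp_ledger

Premise 4 is F(sign_dossier), i.e. O(~sign_dossier).
From O(~sign_dossier) and premise 2, O(~sign_dossier → mute_channel), we obtain O(mute_channel).
Premise 8, O(~publish_credential → ~mute_channel), contraposes to O(mute_channel → publish_credential); with O(mute_channel) we get O(publish_credential).
Applying K to premise 7 (O(publish_credential → raise_flag)) and O(publish_credential) yields O(raise_flag).
Premise 3, O(timestamp_ledger → ~raise_flag), contraposes to O(raise_flag → ~timestamp_ledger); with O(raise_flag) we get O(~timestamp_ledger).
So O(~timestamp_ledger) holds, i.e. timestamp_ledger is forbidden. None of the other listed options is forbidden under the premises.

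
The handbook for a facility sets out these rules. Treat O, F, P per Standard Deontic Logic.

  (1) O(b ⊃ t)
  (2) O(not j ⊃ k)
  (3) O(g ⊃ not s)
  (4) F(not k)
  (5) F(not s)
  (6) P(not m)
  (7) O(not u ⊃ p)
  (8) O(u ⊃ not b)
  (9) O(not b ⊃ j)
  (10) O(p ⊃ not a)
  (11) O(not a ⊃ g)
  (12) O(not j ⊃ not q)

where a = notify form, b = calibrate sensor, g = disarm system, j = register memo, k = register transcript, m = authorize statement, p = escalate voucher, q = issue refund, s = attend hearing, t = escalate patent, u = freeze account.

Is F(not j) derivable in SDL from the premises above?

F(not s) at premise 5 means O(s).
Premise 3 is O(g ⊃ not s); contrapositively O(s ⊃ not g). Since O(s) holds, K gives O(not g).
Premise 11, O(not a ⊃ g), contraposes to O(not g ⊃ a); with O(not g) we get O(a).
Premise 10, O(p ⊃ not a), contraposes to O(a ⊃ not p); with O(a) we get O(not p).
Premise 7, O(not u ⊃ p), contraposes to O(not p ⊃ u); with O(not p) we get O(u).
From O(u) and premise 8, O(u ⊃ not b), we obtain O(not b).
With premise 9, O(not b ⊃ j), the K-axiom yields O(j).
Premises 1, 2, 4, 6, 12 do not contribute to this derivation.
So O(j) holds, i.e. F(not j). The claim follows.

Yes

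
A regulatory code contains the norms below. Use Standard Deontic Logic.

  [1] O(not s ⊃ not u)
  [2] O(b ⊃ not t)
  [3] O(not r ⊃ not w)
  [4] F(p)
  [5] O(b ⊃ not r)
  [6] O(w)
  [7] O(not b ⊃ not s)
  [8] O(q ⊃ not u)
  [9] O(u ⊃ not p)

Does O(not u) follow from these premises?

Premise 6 gives O(w).
Premise 3 is O(not r ⊃ not w); contrapositively O(w ⊃ r). Since O(w) holds, K gives O(r).
Premise 5, O(b ⊃ not r), contraposes to O(r ⊃ not b); with O(r) we get O(not b).
From O(not b) and premise 7, O(not b ⊃ not s), we obtain O(not s).
Premise 1 is O(not s ⊃ not u); since O(not s), deontic closure gives O(not u).
Premises 2, 4, 8, 9 do not contribute to this derivation.
So O(not u) follows.

Yes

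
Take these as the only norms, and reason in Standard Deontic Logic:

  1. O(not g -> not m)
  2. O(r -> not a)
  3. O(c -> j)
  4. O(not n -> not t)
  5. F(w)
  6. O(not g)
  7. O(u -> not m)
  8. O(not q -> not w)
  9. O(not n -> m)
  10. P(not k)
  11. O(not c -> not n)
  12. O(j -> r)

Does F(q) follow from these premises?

No

Premise 8 is O(not q -> not w); even if O(not w) held, inferring O(not q) would be affirming the consequent — invalid.
No other premise forces O(not q). An ideal world satisfying every premise can still have q true, so F(q) is not derivable.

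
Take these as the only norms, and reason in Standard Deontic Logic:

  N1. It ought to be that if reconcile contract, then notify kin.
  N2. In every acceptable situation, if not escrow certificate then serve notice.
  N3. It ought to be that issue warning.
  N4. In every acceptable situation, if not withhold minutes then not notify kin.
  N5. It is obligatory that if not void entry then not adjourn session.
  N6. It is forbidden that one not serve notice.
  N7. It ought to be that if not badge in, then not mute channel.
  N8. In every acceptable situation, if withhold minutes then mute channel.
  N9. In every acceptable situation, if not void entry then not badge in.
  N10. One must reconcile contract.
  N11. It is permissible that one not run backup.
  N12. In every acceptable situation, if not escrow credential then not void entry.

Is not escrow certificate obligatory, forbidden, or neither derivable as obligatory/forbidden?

Premise 2 is O(¬escrow_certificate → serve_notice); even if O(serve_notice) held, inferring O(¬escrow_certificate) would be affirming the consequent — invalid.
No premise or chain of K-axiom applications forces O(¬escrow_certificate), and none forces O(escrow_certificate). So ¬escrow_certificate is neither obligatory nor forbidden under these norms.

Neither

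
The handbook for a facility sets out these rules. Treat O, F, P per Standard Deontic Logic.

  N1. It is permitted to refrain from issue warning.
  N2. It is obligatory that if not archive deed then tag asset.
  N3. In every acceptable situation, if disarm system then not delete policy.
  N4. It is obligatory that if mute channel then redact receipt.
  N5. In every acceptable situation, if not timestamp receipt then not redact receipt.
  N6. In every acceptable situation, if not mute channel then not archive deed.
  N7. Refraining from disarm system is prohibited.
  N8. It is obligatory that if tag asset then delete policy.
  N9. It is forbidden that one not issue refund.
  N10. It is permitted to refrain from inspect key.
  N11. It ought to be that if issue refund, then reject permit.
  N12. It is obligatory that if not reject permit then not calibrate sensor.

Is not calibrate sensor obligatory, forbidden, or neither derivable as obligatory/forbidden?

Neither

Premise 12 is O(¬reject_permit → ¬calibrate_sensor), but O(¬reject_permit) is not derivable from the premises, so it does not yield O(¬calibrate_sensor).
No premise or chain of K-axiom applications forces O(¬calibrate_sensor), and none forces O(calibrate_sensor). So ¬calibrate_sensor is neither obligatory nor forbidden under these norms.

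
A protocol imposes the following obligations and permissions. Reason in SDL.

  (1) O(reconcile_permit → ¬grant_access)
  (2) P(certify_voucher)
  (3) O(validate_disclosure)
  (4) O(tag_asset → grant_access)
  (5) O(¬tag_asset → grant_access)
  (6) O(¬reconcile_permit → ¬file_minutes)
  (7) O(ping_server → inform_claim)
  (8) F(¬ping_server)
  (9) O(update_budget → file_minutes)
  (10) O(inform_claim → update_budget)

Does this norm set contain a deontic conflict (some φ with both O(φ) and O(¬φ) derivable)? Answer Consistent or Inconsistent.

Inconsistent

Premises 5 and 4 are O(¬tag_asset → grant_access) and O(tag_asset → grant_access); every ideal world satisfies ¬tag_asset or tag_asset, so in either case grant_access holds — hence O(grant_access).
The contrapositive of premise 1 (O(reconcile_permit → ¬grant_access)) is O(grant_access → ¬reconcile_permit), and O(grant_access) is already established, so O(¬reconcile_permit).
From O(¬reconcile_permit) and premise 6, O(¬reconcile_permit → ¬file_minutes), we obtain O(¬file_minutes).
Premise 9 is O(update_budget → file_minutes); contrapositively O(¬file_minutes → ¬update_budget). Since O(¬file_minutes) holds, K gives O(¬update_budget).
Premise 10, O(inform_claim → update_budget), contraposes to O(¬update_budget → ¬inform_claim); with O(¬update_budget) we get O(¬inform_claim).
The contrapositive of premise 7 (O(ping_server → inform_claim)) is O(¬inform_claim → ¬ping_server), and O(¬inform_claim) is already established, so O(¬ping_server).
But premise 8, F(¬ping_server), means O(ping_server).
We now have both O(¬ping_server) and O(ping_server) — ping_server is simultaneously obligatory and forbidden, violating the D-axiom.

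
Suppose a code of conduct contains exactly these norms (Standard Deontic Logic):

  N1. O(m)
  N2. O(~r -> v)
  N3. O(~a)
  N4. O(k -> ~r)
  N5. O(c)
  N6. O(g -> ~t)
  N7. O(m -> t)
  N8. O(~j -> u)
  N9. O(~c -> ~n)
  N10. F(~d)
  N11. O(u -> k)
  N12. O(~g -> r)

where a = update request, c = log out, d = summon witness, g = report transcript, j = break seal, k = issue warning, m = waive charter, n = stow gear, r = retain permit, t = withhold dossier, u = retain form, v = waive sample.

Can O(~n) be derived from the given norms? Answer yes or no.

No

Premise 9 is O(~c -> ~n), but O(~c) is not derivable from the premises, so it does not yield O(~n).
No other premise forces O(~n). An ideal world satisfying every premise can still have ~n false, so O(~n) is not derivable.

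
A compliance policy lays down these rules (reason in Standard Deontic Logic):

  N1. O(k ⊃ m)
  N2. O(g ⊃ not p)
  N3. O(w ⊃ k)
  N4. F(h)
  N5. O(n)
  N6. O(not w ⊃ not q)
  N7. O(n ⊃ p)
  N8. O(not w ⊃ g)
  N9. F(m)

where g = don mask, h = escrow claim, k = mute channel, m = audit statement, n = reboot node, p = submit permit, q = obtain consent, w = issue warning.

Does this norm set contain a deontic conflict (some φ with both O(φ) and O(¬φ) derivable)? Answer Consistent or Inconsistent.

Premise 5 gives O(n).
Applying K to premise 7 (O(n ⊃ p)) and O(n) yields O(p).
Premise 2, O(g ⊃ not p), contraposes to O(p ⊃ not g); with O(p) we get O(not g).
The contrapositive of premise 8 (O(not w ⊃ g)) is O(not g ⊃ w), and O(not g) is already established, so O(w).
From O(w) and premise 3, O(w ⊃ k), we obtain O(k).
With premise 1, O(k ⊃ m), the K-axiom yields O(m).
But premise 9, F(m), means O(not m).
We now have both O(m) and O(not m) — m is simultaneously obligatory and forbidden, violating the D-axiom.

Inconsistent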